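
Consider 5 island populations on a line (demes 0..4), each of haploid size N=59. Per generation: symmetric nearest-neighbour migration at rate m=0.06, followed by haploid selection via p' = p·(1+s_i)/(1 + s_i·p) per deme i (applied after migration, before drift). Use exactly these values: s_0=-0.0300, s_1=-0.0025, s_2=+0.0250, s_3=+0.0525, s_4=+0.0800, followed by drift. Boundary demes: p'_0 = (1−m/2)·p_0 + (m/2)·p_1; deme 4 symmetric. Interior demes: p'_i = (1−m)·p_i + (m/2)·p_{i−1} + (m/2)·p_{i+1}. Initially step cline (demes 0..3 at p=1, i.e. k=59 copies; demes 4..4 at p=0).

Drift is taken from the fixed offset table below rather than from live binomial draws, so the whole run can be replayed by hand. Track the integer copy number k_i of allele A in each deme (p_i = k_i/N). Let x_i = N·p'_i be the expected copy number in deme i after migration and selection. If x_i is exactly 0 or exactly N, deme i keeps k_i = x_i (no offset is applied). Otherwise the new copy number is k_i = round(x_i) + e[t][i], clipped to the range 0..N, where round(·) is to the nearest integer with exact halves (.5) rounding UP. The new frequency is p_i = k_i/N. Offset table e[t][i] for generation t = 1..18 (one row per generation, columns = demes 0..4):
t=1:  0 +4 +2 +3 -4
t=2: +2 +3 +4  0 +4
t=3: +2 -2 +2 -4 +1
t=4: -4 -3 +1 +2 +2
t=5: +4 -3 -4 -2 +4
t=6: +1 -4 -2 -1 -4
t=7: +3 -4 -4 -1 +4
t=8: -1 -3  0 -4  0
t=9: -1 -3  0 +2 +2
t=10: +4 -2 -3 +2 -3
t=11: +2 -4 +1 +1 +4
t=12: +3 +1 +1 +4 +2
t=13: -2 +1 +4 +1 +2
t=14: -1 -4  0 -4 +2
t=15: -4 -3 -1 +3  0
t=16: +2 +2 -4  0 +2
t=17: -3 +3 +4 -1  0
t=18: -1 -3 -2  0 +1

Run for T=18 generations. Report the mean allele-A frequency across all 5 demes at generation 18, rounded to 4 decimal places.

t=0: k=[59 59 59 59 0]
t=1: x=[59.0000 59.0000 59.0000 57.3158 1.9070] k=[59 59 59 59 0]
t=2: x=[59.0000 59.0000 59.0000 57.3158 1.9070] k=[59 59 59 57 6]
t=3: x=[59.0000 59.0000 58.9415 55.6934 8.0502] k=[59 59 59 52 9]
t=4: x=[59.0000 59.0000 58.7951 51.2702 10.9603] k=[59 59 59 53 13]
t=5: x=[59.0000 59.0000 58.8244 52.2903 15.0463] k=[59 59 55 50 19]
t=6: x=[59.0000 58.8797 55.0617 49.6304 20.9580] k=[59 55 53 49 17]
t=7: x=[58.8763 55.0508 53.0730 48.6055 18.9357] k=[59 51 49 48 23]
t=8: x=[58.7526 51.1630 49.2329 47.7532 24.8498] k=[58 48 49 44 25]
t=9: x=[57.6607 48.3081 49.0263 44.1556 26.6902] k=[57 45 49 46 29]
t=10: x=[56.5700 45.4539 48.9968 46.1031 30.6446] k=[59 43 46 48 28]
t=11: x=[58.5053 43.5415 46.2190 47.8113 29.7349] k=[59 40 47 49 34]
t=12: x=[58.4125 40.7485 47.0865 48.9247 35.5456] k=[59 42 48 53 38]
t=13: x=[58.4744 42.6604 48.1897 52.6940 39.4683] k=[56 44 52 54 41]
t=14: x=[55.5422 44.5727 51.9743 53.7979 42.3258] k=[55 41 52 50 44]
t=15: x=[54.4538 41.7194 51.7682 50.2676 45.0176] k=[50 39 51 53 45]
t=16: x=[49.4283 39.6575 50.8746 52.9822 46.0353] k=[51 42 47 53 48]
t=17: x=[50.5110 42.3901 47.2639 52.9534 48.8150] k=[48 45 51 52 49]
t=18: x=[47.6331 45.2436 51.0219 52.1942 49.7085] k=[47 42 49 52 51]

0.8169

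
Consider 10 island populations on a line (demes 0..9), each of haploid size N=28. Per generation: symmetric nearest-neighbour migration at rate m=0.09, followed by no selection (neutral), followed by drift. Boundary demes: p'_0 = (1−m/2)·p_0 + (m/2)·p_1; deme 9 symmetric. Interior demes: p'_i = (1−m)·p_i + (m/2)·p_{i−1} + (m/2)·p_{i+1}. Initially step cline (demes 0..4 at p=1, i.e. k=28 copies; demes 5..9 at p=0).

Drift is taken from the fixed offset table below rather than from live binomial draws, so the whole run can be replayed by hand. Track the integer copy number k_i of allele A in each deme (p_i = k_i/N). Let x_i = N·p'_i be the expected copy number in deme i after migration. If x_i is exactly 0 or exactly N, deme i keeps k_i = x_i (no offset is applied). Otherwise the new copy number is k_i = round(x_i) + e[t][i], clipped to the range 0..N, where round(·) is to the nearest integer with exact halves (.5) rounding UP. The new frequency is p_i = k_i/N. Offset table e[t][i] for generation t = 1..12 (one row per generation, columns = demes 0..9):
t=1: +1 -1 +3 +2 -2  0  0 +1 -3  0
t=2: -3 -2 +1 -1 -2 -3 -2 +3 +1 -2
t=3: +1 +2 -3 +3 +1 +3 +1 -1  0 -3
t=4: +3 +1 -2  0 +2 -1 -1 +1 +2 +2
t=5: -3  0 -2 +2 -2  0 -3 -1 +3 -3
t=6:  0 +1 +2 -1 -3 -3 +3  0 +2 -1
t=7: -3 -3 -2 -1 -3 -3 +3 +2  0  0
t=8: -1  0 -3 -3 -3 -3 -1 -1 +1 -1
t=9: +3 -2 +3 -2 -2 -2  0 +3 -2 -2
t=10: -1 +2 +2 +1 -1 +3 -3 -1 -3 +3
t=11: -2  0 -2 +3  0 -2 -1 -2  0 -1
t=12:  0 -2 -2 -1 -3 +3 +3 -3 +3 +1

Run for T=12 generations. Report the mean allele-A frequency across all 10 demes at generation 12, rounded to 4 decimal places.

0.3750

t=0: k=[28 28 28 28 28 0 0 0 0 0]
t=1: x=[28.0000 28.0000 28.0000 28.0000 26.7400 1.2600 0.0000 0.0000 0.0000 0.0000] k=[28 28 28 28 25 1 0 0 0 0]
t=2: x=[28.0000 28.0000 28.0000 27.8650 24.0550 2.0350 0.0450 0.0000 0.0000 0.0000] k=[28 28 28 27 22 0 0 0 0 0]
t=3: x=[28.0000 28.0000 27.9550 26.8200 21.2350 0.9900 0.0000 0.0000 0.0000 0.0000] k=[28 28 25 28 22 4 0 0 0 0]
t=4: x=[28.0000 27.8650 25.2700 27.5950 21.4600 4.6300 0.1800 0.0000 0.0000 0.0000] k=[28 28 23 28 23 4 0 0 0 0]
t=5: x=[28.0000 27.7750 23.4500 27.5500 22.3700 4.6750 0.1800 0.0000 0.0000 0.0000] k=[28 28 21 28 20 5 0 0 0 0]
t=6: x=[28.0000 27.6850 21.6300 27.3250 19.6850 5.4500 0.2250 0.0000 0.0000 0.0000] k=[28 28 24 26 17 2 3 0 0 0]
t=7: x=[28.0000 27.8200 24.2700 25.5050 16.7300 2.7200 2.8200 0.1350 0.0000 0.0000] k=[28 25 22 25 14 0 6 2 0 0]
t=8: x=[27.8650 25.0000 22.2700 24.3700 13.8650 0.9000 5.5500 2.0900 0.0900 0.0000] k=[27 25 19 21 11 0 5 1 1 0]
t=9: x=[26.9100 24.8200 19.3600 20.4600 10.9550 0.7200 4.5950 1.1800 0.9550 0.0450] k=[28 23 22 18 9 0 5 4 0 0]
t=10: x=[27.7750 23.1800 21.8650 17.7750 9.0000 0.6300 4.7300 3.8650 0.1800 0.0000] k=[27 25 24 19 8 4 2 3 0 0]
t=11: x=[26.9100 25.0450 23.8200 18.7300 8.3150 4.0900 2.1350 2.8200 0.1350 0.0000] k=[25 25 22 22 8 2 1 1 0 0]
t=12: x=[25.0000 24.8650 22.1350 21.3700 8.3600 2.2250 1.0450 0.9550 0.0450 0.0000] k=[25 23 20 20 5 5 4 0 3 0]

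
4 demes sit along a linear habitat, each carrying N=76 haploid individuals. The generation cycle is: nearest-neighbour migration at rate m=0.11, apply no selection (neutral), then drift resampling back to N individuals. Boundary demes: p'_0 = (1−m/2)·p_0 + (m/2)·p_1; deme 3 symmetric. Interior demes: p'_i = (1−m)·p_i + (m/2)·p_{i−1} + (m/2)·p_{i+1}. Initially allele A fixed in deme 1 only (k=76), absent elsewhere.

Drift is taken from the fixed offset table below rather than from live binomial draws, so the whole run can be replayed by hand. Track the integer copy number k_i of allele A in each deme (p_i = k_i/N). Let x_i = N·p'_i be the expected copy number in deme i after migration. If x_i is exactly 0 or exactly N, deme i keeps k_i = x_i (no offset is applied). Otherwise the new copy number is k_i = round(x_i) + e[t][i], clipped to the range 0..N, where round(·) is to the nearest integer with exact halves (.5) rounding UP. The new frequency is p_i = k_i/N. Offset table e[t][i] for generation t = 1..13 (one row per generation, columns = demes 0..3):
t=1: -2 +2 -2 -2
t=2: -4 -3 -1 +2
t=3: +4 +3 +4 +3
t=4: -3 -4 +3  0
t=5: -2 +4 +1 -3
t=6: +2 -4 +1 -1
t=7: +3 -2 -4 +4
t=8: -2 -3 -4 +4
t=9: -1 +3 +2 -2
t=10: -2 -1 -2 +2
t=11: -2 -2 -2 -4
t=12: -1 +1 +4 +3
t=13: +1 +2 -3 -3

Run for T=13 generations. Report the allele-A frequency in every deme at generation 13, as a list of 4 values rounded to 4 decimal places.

[0.2105, 0.3421, 0.1842, 0.1053]

t=0: k=[0 76 0 0]
t=1: x=[4.1800 67.6400 4.1800 0.0000] k=[2 70 2 0]
t=2: x=[5.7400 62.5200 5.6300 0.1100] k=[2 60 5 2]
t=3: x=[5.1900 53.7850 7.8600 2.1650] k=[9 57 12 5]
t=4: x=[11.6400 51.8850 14.0900 5.3850] k=[9 48 17 5]
t=5: x=[11.1450 44.1500 18.0450 5.6600] k=[9 48 19 3]
t=6: x=[11.1450 44.2600 19.7150 3.8800] k=[13 40 21 3]
t=7: x=[14.4850 37.4700 21.0550 3.9900] k=[17 35 17 8]
t=8: x=[17.9900 33.0200 17.4950 8.4950] k=[16 30 13 12]
t=9: x=[16.7700 28.2950 13.8800 12.0550] k=[16 31 16 10]
t=10: x=[16.8250 29.3500 16.4950 10.3300] k=[15 28 14 12]
t=11: x=[15.7150 26.5150 14.6600 12.1100] k=[14 25 13 8]
t=12: x=[14.6050 23.7350 13.3850 8.2750] k=[14 25 17 11]
t=13: x=[14.6050 23.9550 17.1100 11.3300] k=[16 26 14 8]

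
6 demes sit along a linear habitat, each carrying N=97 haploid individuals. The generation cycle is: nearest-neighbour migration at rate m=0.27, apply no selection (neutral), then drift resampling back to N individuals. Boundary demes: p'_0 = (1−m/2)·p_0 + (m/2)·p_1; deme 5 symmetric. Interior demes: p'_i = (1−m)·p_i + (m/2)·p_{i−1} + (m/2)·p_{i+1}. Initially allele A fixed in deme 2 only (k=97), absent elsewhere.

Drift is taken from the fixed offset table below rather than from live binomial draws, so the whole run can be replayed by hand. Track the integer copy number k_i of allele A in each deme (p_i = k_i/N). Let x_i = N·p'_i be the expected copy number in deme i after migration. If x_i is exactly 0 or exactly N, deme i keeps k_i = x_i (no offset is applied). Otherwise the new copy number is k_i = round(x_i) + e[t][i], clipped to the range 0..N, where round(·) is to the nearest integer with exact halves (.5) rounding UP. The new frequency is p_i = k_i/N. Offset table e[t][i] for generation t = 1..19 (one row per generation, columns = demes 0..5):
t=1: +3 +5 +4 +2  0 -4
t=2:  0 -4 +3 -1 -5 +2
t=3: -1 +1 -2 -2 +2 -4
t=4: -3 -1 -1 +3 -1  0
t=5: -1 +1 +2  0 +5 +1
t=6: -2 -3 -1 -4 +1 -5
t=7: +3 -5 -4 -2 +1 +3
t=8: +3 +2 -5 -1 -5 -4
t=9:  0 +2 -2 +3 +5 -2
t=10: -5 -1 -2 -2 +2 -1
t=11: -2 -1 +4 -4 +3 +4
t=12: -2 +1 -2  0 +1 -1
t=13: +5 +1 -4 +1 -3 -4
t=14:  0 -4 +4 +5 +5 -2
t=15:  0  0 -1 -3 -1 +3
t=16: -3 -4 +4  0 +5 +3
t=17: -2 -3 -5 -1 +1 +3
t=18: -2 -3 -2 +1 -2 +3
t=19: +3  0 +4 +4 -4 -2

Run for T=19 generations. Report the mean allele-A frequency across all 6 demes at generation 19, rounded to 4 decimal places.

t=0: k=[0 0 97 0 0 0]
t=1: x=[0.0000 13.0950 70.8100 13.0950 0.0000 0.0000] k=[0 18 75 15 0 0]
t=2: x=[2.4300 23.2650 59.2050 21.0750 2.0250 0.0000] k=[2 19 62 20 0 0]
t=3: x=[4.2950 22.5100 50.5250 22.9700 2.7000 0.0000] k=[3 24 49 21 5 0]
t=4: x=[5.8350 24.5400 41.8450 22.6200 6.4850 0.6750] k=[3 24 41 26 5 1]
t=5: x=[5.8350 23.4600 36.6800 25.1900 7.2950 1.5400] k=[5 24 39 25 12 3]
t=6: x=[7.5650 23.4600 35.0850 25.1350 12.5400 4.2150] k=[6 20 34 21 14 0]
t=7: x=[7.8900 20.0000 30.3550 21.8100 13.0550 1.8900] k=[11 15 26 20 14 5]
t=8: x=[11.5400 15.9450 23.7050 20.0000 13.5950 6.2150] k=[15 18 19 19 9 2]
t=9: x=[15.4050 17.7300 18.8650 17.6500 9.4050 2.9450] k=[15 20 17 21 14 1]
t=10: x=[15.6750 18.9200 17.9450 19.5150 13.1900 2.7550] k=[11 18 16 18 15 2]
t=11: x=[11.9450 16.7850 16.5400 17.3250 13.6500 3.7550] k=[10 16 21 13 17 8]
t=12: x=[10.8100 15.8650 19.2450 14.6200 15.2450 9.2150] k=[9 17 17 15 16 8]
t=13: x=[10.0800 15.9200 16.7300 15.4050 14.7850 9.0800] k=[15 17 13 16 12 5]
t=14: x=[15.2700 16.1900 13.9450 15.0550 11.5950 5.9450] k=[15 12 18 20 17 4]
t=15: x=[14.5950 13.2150 17.4600 19.3250 15.6500 5.7550] k=[15 13 16 16 15 9]
t=16: x=[14.7300 13.6750 15.5950 15.8650 14.3250 9.8100] k=[12 10 20 16 19 13]
t=17: x=[11.7300 11.6200 18.1100 16.9450 17.7850 13.8100] k=[10 9 13 16 19 17]
t=18: x=[9.8650 9.6750 12.8650 16.0000 18.3250 17.2700] k=[8 7 11 17 16 20]
t=19: x=[7.8650 7.6750 11.2700 16.0550 16.6750 19.4600] k=[11 8 15 20 13 17]

0.1443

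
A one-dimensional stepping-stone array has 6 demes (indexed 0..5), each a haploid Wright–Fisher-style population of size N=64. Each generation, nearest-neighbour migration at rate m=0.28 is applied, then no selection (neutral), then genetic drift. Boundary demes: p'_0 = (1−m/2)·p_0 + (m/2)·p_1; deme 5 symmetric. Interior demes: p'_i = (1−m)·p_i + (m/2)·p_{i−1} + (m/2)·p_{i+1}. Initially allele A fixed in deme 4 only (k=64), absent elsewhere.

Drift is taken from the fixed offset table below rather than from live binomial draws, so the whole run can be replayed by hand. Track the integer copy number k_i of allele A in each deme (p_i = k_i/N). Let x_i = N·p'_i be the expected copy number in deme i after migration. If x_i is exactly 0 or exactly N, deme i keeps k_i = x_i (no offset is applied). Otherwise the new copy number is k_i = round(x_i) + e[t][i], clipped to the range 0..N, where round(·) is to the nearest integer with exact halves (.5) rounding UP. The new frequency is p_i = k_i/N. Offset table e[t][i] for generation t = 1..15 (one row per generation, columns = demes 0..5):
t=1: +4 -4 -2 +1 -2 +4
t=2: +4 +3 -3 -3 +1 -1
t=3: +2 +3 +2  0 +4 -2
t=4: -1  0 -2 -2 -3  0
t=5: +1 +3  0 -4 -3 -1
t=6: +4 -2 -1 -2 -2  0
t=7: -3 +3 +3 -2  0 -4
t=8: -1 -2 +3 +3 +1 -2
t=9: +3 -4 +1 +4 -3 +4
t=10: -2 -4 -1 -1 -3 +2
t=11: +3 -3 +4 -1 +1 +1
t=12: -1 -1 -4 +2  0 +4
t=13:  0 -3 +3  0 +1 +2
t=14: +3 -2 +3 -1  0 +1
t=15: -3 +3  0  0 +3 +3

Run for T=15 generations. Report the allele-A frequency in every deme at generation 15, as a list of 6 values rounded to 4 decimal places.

[0.0156, 0.0781, 0.1406, 0.1875, 0.2969, 0.3750]

t=0: k=[0 0 0 0 64 0]
t=1: x=[0.0000 0.0000 0.0000 8.9600 46.0800 8.9600] k=[0 0 0 10 44 13]
t=2: x=[0.0000 0.0000 1.4000 13.3600 34.9000 17.3400] k=[0 0 0 10 36 16]
t=3: x=[0.0000 0.0000 1.4000 12.2400 29.5600 18.8000] k=[0 0 3 12 34 17]
t=4: x=[0.0000 0.4200 3.8400 13.8200 28.5400 19.3800] k=[0 0 2 12 26 19]
t=5: x=[0.0000 0.2800 3.1200 12.5600 23.0600 19.9800] k=[0 3 3 9 20 19]
t=6: x=[0.4200 2.5800 3.8400 9.7000 18.3200 19.1400] k=[4 1 3 8 16 19]
t=7: x=[3.5800 1.7000 3.4200 8.4200 15.3000 18.5800] k=[1 5 6 6 15 15]
t=8: x=[1.5600 4.5800 5.8600 7.2600 13.7400 15.0000] k=[1 3 9 10 15 13]
t=9: x=[1.2800 3.5600 8.3000 10.5600 14.0200 13.2800] k=[4 0 9 15 11 17]
t=10: x=[3.4400 1.8200 8.5800 13.6000 12.4000 16.1600] k=[1 0 8 13 9 18]
t=11: x=[0.8600 1.2600 7.5800 11.7400 10.8200 16.7400] k=[4 0 12 11 12 18]
t=12: x=[3.4400 2.2400 10.1800 11.2800 12.7000 17.1600] k=[2 1 6 13 13 21]
t=13: x=[1.8600 1.8400 6.2800 12.0200 14.1200 19.8800] k=[2 0 9 12 15 22]
t=14: x=[1.7200 1.5400 8.1600 12.0000 15.5600 21.0200] k=[5 0 11 11 16 22]
t=15: x=[4.3000 2.2400 9.4600 11.7000 16.1400 21.1600] k=[1 5 9 12 19 24]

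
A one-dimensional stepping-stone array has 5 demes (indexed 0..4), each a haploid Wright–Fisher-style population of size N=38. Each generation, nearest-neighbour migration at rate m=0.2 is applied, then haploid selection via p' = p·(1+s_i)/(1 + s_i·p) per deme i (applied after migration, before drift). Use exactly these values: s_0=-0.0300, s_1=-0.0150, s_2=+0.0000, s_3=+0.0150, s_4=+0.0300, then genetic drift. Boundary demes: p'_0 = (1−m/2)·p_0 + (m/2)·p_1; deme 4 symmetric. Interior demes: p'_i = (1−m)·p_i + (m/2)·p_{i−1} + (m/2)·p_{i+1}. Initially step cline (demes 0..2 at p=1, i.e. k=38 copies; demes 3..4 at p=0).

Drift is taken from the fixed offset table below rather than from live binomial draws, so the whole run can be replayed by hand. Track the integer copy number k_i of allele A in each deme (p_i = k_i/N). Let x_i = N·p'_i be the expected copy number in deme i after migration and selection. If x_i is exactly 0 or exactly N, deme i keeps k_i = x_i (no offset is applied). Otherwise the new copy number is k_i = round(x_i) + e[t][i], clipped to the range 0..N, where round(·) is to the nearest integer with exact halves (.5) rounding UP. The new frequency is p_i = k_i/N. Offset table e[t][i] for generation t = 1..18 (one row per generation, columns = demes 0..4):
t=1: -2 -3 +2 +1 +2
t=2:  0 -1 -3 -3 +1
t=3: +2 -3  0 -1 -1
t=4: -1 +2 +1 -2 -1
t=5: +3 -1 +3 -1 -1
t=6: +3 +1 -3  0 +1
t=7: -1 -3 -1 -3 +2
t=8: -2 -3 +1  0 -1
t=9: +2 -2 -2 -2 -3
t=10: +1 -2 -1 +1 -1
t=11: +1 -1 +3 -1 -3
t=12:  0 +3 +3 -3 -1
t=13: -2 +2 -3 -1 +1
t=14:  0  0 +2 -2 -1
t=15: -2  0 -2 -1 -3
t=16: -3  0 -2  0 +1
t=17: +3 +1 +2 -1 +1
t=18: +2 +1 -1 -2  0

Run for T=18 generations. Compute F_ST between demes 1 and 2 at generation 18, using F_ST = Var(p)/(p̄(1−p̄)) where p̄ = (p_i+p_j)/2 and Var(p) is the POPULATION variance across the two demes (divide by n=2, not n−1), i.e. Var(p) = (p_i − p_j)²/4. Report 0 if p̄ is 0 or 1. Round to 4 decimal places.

0.0571

t=0: k=[38 38 38 0 0]
t=1: x=[38.0000 38.0000 34.2000 3.8512 0.0000] k=[38 38 36 5 0]
t=2: x=[38.0000 37.7970 33.1000 7.6909 0.5148] k=[38 37 30 5 2]
t=3: x=[37.8969 36.3767 28.2000 7.2873 2.3647] k=[38 33 28 6 1]
t=4: x=[37.4847 32.9340 26.3000 7.7918 1.5432] k=[36 35 27 6 1]
t=5: x=[35.8387 34.2492 25.7000 7.6909 1.5432] k=[38 33 29 7 1]
t=6: x=[37.4847 33.0351 27.2000 8.6995 1.6459] k=[38 34 24 9 3]
t=7: x=[37.5878 33.3385 23.5000 10.0094 3.6975] k=[37 30 23 7 6]
t=8: x=[36.2498 29.9041 22.1000 8.5986 6.2529] k=[34 27 23 9 5]
t=9: x=[33.1731 27.1834 22.0000 10.1101 5.5384] k=[35 25 20 8 3]
t=10: x=[33.8897 25.3729 19.3000 8.8003 3.5951] k=[35 23 18 10 3]
t=11: x=[33.6849 23.5650 17.7000 10.2108 3.7999] k=[35 23 21 9 1]
t=12: x=[33.6849 23.8661 20.0000 9.5057 1.8514] k=[34 27 23 7 1]
t=13: x=[33.1731 27.1834 21.8000 8.0944 1.6459] k=[31 29 19 7 3]
t=14: x=[30.6206 28.0897 18.8000 7.8927 3.4926] k=[31 28 21 6 2]
t=15: x=[30.5187 27.4854 20.2000 7.1864 2.4673] k=[29 27 18 6 0]
t=16: x=[28.5860 26.1773 17.7000 6.6816 0.6177] k=[26 26 16 7 2]
t=17: x=[25.7485 24.8704 16.1000 7.4891 2.5699] k=[29 26 18 6 4]
t=18: x=[28.4844 25.3729 17.6000 7.0854 4.3117] k=[30 26 17 5 4]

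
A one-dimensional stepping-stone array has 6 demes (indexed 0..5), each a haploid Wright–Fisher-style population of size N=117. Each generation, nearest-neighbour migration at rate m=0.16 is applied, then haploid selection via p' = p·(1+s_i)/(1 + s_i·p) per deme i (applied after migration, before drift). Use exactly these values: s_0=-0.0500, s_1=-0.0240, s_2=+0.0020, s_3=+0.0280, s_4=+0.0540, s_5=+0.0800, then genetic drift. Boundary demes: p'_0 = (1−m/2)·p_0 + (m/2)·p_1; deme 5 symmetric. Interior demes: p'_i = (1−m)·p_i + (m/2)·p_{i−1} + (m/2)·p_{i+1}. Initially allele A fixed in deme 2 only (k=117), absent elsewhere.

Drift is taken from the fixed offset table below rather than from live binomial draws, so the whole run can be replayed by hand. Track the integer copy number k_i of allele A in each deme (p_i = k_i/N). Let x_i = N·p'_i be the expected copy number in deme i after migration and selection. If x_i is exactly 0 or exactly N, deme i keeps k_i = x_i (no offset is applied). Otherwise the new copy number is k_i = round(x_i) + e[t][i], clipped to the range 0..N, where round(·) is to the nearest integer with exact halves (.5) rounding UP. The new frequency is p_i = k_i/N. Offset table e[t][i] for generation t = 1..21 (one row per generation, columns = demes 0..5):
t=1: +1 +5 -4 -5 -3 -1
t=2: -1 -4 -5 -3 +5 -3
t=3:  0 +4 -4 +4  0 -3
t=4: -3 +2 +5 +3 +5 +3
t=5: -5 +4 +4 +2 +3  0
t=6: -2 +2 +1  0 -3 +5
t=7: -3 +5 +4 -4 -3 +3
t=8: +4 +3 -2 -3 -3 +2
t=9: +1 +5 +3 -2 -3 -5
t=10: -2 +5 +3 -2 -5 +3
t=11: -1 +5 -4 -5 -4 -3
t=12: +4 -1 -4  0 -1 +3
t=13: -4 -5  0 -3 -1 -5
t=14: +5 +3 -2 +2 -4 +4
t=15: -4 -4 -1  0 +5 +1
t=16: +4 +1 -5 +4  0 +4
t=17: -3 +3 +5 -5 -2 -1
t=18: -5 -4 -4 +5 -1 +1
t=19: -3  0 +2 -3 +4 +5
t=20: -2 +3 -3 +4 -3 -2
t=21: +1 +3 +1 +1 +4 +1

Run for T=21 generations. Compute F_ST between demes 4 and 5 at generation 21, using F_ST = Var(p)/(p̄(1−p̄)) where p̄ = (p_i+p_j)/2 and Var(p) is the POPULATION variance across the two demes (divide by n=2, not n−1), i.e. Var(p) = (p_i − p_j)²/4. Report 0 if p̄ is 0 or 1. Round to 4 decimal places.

t=0: k=[0 0 117 0 0 0]
t=1: x=[0.0000 9.1529 98.3114 9.6006 0.0000 0.0000] k=[0 14 94 5 0 0]
t=2: x=[1.0645 18.8920 80.5302 12.0145 0.4215 0.0000] k=[0 15 76 9 5 0]
t=3: x=[1.1406 18.3018 65.8175 14.3848 5.1739 0.4319] k=[1 22 62 18 5 0]
t=4: x=[2.5489 23.0668 55.3383 20.9508 5.9291 0.4319] k=[0 25 60 24 11 3]
t=5: x=[1.9016 25.3148 54.3781 26.4003 11.9527 3.9214] k=[0 29 58 28 15 4]
t=6: x=[2.2062 28.4734 53.3380 29.9715 15.8676 5.2529] k=[0 30 54 30 13 10]
t=7: x=[2.2823 28.9870 50.2173 31.1876 14.7861 10.9823] k=[0 34 54 27 12 14]
t=8: x=[2.5870 32.3088 50.2973 28.5518 13.9951 14.8071] k=[7 35 48 26 11 17]
t=9: x=[8.8128 33.2191 45.2554 27.1312 13.2870 17.6423] k=[10 38 48 25 10 13]
t=10: x=[11.6891 35.9522 45.4155 26.1972 11.9944 13.6616] k=[10 41 48 24 7 17]
t=11: x=[11.9196 38.4503 45.5756 25.1002 9.6140 17.3043] k=[11 43 42 20 6 14]
t=12: x=[12.9571 39.7202 40.3728 21.1136 8.1499 14.2982] k=[17 39 36 21 7 17]
t=13: x=[17.9660 36.3882 35.0891 21.5615 9.3631 17.3043] k=[14 31 35 19 8 12]
t=14: x=[14.6884 29.4218 33.4477 19.8510 9.6558 12.5145] k=[20 32 31 22 6 17]
t=15: x=[20.0920 30.4101 30.4049 21.9278 8.5684 17.2198] k=[16 26 29 22 14 18]
t=16: x=[16.0754 24.9597 28.2428 22.4162 15.6597 18.8663] k=[20 26 23 26 16 23]
t=17: x=[19.6278 24.8019 23.5175 25.5065 18.1520 23.8690] k=[17 28 29 21 16 23]
t=18: x=[17.1168 26.6962 28.3229 21.7243 17.7370 23.8690] k=[12 23 24 27 17 25]
t=19: x=[12.3037 21.7663 24.1983 26.5221 19.2717 25.8778] k=[9 22 26 24 23 31]
t=20: x=[9.5791 20.8603 25.5599 24.6124 24.7301 32.1220] k=[8 24 23 29 22 30]
t=21: x=[8.8511 22.1997 23.5976 28.5518 24.1937 31.0848] k=[10 25 25 30 28 32]

0.0015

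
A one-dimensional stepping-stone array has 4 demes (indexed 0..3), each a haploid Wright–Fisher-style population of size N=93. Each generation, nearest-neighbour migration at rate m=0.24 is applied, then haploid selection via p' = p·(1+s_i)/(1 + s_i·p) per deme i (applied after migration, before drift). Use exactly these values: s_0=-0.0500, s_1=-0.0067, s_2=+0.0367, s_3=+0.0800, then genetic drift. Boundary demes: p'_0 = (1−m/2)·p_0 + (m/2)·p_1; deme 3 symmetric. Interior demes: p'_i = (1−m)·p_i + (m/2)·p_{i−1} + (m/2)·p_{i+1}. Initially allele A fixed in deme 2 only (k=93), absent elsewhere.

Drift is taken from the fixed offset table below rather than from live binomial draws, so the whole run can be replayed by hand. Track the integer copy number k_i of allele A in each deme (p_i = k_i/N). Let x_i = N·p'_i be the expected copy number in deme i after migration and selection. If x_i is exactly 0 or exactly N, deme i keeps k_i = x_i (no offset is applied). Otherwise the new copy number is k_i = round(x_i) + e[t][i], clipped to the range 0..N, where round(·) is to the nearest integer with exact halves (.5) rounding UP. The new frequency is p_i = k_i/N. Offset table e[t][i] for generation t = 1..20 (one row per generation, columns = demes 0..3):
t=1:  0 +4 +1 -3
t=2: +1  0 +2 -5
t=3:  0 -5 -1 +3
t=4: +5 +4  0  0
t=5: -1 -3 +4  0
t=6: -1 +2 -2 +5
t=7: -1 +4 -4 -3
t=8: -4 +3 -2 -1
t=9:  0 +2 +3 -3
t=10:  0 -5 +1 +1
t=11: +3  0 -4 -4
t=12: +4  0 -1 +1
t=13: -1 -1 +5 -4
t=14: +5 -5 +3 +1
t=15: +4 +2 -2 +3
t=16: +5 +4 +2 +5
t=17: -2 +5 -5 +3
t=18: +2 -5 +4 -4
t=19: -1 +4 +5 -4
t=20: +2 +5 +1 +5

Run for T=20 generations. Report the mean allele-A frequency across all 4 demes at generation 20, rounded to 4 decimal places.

t=0: k=[0 0 93 0]
t=1: x=[0.0000 11.0941 71.2857 11.9382] k=[0 15 72 9]
t=2: x=[1.7117 19.9345 58.3868 17.6336] k=[3 20 60 13]
t=3: x=[4.8010 22.6446 50.3933 19.8135] k=[5 18 49 23]
t=4: x=[6.2541 20.0541 42.9920 27.5897] k=[11 24 43 28]
t=5: x=[12.0131 24.5982 39.7380 31.3796] k=[11 22 44 31]
t=6: x=[11.7820 23.2027 40.6226 34.2067] k=[11 25 39 39]
t=7: x=[12.1287 24.8773 38.1281 40.7528] k=[11 29 34 38]
t=8: x=[12.5911 27.3101 34.6600 39.2546] k=[9 30 33 38]
t=9: x=[11.0122 27.7090 34.0137 39.1330] k=[11 30 37 36]
t=10: x=[12.7067 28.4271 36.8387 37.8341] k=[13 23 38 39]
t=11: x=[13.5938 23.4818 37.1209 40.6315] k=[17 23 33 37]
t=12: x=[16.9959 23.3622 33.0437 38.2403] k=[21 23 32 39]
t=13: x=[20.4111 23.7210 32.5180 39.9030] k=[19 23 38 36]
t=14: x=[18.7019 24.1995 36.7581 37.9560] k=[24 19 40 39]
t=15: x=[22.5132 22.0069 38.1684 40.8741] k=[27 24 36 44]
t=16: x=[25.6757 25.6749 36.3146 44.8237] k=[31 30 38 50]
t=17: x=[29.8313 30.9410 39.2955 50.3419] k=[28 36 34 53]
t=18: x=[27.9471 34.6537 37.3224 52.4876] k=[30 30 41 48]
t=19: x=[28.9672 31.1805 41.3460 48.9471] k=[28 35 46 45]
t=20: x=[27.8295 35.3326 45.3971 46.9089] k=[30 40 46 52]

0.4516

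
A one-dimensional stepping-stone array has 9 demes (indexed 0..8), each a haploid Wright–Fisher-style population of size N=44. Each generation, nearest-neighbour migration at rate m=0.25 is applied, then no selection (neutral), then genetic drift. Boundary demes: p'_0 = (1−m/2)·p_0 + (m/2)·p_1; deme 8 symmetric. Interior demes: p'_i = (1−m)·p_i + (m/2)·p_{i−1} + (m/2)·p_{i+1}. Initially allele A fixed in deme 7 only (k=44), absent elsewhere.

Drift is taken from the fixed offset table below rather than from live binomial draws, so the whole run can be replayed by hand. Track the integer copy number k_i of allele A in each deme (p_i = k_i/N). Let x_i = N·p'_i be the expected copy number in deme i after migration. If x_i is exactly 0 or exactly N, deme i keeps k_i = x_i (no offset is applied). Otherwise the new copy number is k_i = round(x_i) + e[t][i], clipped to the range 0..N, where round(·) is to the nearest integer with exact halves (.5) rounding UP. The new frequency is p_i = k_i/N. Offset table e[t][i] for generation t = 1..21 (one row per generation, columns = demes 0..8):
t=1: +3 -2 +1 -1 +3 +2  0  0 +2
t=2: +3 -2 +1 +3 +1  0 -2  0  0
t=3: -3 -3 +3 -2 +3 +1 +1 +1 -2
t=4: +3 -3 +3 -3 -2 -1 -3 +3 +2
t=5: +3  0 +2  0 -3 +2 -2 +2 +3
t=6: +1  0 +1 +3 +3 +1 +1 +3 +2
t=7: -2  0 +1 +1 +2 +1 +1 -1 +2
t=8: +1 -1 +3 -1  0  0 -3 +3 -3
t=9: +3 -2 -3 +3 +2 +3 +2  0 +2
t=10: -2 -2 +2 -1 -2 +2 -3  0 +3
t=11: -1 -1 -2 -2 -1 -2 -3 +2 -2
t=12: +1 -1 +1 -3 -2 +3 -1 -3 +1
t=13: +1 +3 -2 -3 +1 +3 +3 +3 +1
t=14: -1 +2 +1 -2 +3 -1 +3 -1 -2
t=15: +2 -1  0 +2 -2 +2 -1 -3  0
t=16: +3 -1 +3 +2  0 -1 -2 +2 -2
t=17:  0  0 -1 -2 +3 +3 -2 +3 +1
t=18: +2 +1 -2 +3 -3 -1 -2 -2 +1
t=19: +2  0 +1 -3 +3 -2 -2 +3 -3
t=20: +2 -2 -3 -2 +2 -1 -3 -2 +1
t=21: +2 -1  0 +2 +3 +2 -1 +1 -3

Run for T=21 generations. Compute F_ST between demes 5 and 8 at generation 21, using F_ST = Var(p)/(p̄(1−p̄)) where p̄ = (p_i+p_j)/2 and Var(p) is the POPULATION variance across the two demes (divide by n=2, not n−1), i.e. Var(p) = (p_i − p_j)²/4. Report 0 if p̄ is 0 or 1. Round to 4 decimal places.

0.0152

t=0: k=[0 0 0 0 0 0 0 44 0]
t=1: x=[0.0000 0.0000 0.0000 0.0000 0.0000 0.0000 5.5000 33.0000 5.5000] k=[0 0 0 0 0 0 6 33 8]
t=2: x=[0.0000 0.0000 0.0000 0.0000 0.0000 0.7500 8.6250 26.5000 11.1250] k=[0 0 0 0 0 1 7 27 11]
t=3: x=[0.0000 0.0000 0.0000 0.0000 0.1250 1.6250 8.7500 22.5000 13.0000] k=[0 0 0 0 3 3 10 24 11]
t=4: x=[0.0000 0.0000 0.0000 0.3750 2.6250 3.8750 10.8750 20.6250 12.6250] k=[0 0 0 0 1 3 8 24 15]
t=5: x=[0.0000 0.0000 0.0000 0.1250 1.1250 3.3750 9.3750 20.8750 16.1250] k=[0 0 0 0 0 5 7 23 19]
t=6: x=[0.0000 0.0000 0.0000 0.0000 0.6250 4.6250 8.7500 20.5000 19.5000] k=[0 0 0 0 4 6 10 24 22]
t=7: x=[0.0000 0.0000 0.0000 0.5000 3.7500 6.2500 11.2500 22.0000 22.2500] k=[0 0 0 2 6 7 12 21 24]
t=8: x=[0.0000 0.0000 0.2500 2.2500 5.6250 7.5000 12.5000 20.2500 23.6250] k=[0 0 3 1 6 8 10 23 21]
t=9: x=[0.0000 0.3750 2.3750 1.8750 5.6250 8.0000 11.3750 21.1250 21.2500] k=[0 0 0 5 8 11 13 21 23]
t=10: x=[0.0000 0.0000 0.6250 4.7500 8.0000 10.8750 13.7500 20.2500 22.7500] k=[0 0 3 4 6 13 11 20 26]
t=11: x=[0.0000 0.3750 2.7500 4.1250 6.6250 11.8750 12.3750 19.6250 25.2500] k=[0 0 1 2 6 10 9 22 23]
t=12: x=[0.0000 0.1250 1.0000 2.3750 6.0000 9.3750 10.7500 20.5000 22.8750] k=[0 0 2 0 4 12 10 18 24]
t=13: x=[0.0000 0.2500 1.5000 0.7500 4.5000 10.7500 11.2500 17.7500 23.2500] k=[0 3 0 0 6 14 14 21 24]
t=14: x=[0.3750 2.2500 0.3750 0.7500 6.2500 13.0000 14.8750 20.5000 23.6250] k=[0 4 1 0 9 12 18 20 22]
t=15: x=[0.5000 3.1250 1.2500 1.2500 8.2500 12.3750 17.5000 20.0000 21.7500] k=[3 2 1 3 6 14 17 17 22]
t=16: x=[2.8750 2.0000 1.3750 3.1250 6.6250 13.3750 16.6250 17.6250 21.3750] k=[6 1 4 5 7 12 15 20 19]
t=17: x=[5.3750 2.0000 3.7500 5.1250 7.3750 11.7500 15.2500 19.2500 19.1250] k=[5 2 3 3 10 15 13 22 20]
t=18: x=[4.6250 2.5000 2.8750 3.8750 9.7500 14.1250 14.3750 20.6250 20.2500] k=[7 4 1 7 7 13 12 19 21]
t=19: x=[6.6250 4.0000 2.1250 6.2500 7.7500 12.1250 13.0000 18.3750 20.7500] k=[9 4 3 3 11 10 11 21 18]
t=20: x=[8.3750 4.5000 3.1250 4.0000 9.8750 10.2500 12.1250 19.3750 18.3750] k=[10 3 0 2 12 9 9 17 19]
t=21: x=[9.1250 3.5000 0.6250 3.0000 10.3750 9.3750 10.0000 16.2500 18.7500] k=[11 3 1 5 13 11 9 17 16]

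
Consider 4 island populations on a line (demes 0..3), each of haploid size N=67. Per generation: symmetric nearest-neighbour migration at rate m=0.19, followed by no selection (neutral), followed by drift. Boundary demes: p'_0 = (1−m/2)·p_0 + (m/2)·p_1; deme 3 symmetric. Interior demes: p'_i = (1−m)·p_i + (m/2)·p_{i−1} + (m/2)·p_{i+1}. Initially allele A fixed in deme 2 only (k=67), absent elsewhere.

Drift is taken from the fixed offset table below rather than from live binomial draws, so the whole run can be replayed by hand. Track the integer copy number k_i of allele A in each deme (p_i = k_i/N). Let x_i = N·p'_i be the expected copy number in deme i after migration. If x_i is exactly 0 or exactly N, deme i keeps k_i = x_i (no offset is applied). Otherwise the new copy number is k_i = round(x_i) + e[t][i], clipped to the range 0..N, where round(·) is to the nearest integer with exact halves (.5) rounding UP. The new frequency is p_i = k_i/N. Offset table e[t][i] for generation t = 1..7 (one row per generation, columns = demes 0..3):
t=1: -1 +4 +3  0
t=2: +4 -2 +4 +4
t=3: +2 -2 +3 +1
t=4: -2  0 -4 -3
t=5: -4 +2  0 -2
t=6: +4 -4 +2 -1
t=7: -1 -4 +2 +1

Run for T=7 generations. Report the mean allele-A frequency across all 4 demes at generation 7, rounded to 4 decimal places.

t=0: k=[0 0 67 0]
t=1: x=[0.0000 6.3650 54.2700 6.3650] k=[0 10 57 6]
t=2: x=[0.9500 13.5150 47.6900 10.8450] k=[5 12 52 15]
t=3: x=[5.6650 15.1350 44.6850 18.5150] k=[8 13 48 20]
t=4: x=[8.4750 15.8500 42.0150 22.6600] k=[6 16 38 20]
t=5: x=[6.9500 17.1400 34.2000 21.7100] k=[3 19 34 20]
t=6: x=[4.5200 18.9050 31.2450 21.3300] k=[9 15 33 20]
t=7: x=[9.5700 16.1400 30.0550 21.2350] k=[9 12 32 22]

0.2799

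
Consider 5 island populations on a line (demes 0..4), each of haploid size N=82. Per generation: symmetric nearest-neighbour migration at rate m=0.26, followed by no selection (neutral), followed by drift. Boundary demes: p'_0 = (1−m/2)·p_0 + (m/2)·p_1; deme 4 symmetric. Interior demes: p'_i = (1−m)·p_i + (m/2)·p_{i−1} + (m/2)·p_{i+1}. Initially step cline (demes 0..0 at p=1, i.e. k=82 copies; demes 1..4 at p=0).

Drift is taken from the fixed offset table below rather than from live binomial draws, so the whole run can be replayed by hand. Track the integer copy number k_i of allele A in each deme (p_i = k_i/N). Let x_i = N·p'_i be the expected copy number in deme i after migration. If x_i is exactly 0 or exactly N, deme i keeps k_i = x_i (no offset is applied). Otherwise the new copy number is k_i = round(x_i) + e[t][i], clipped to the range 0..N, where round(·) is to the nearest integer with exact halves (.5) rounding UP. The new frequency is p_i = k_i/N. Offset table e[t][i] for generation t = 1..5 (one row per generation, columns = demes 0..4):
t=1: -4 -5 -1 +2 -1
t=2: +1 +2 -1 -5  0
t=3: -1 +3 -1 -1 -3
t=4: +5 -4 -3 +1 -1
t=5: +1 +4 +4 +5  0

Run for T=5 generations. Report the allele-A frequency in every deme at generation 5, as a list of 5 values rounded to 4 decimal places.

[0.6098, 0.3049, 0.0854, 0.0732, 0.0000]

t=0: k=[82 0 0 0 0]
t=1: x=[71.3400 10.6600 0.0000 0.0000 0.0000] k=[67 6 0 0 0]
t=2: x=[59.0700 13.1500 0.7800 0.0000 0.0000] k=[60 15 0 0 0]
t=3: x=[54.1500 18.9000 1.9500 0.0000 0.0000] k=[53 22 1 0 0]
t=4: x=[48.9700 23.3000 3.6000 0.1300 0.0000] k=[54 19 1 1 0]
t=5: x=[49.4500 21.2100 3.3400 0.8700 0.1300] k=[50 25 7 6 0]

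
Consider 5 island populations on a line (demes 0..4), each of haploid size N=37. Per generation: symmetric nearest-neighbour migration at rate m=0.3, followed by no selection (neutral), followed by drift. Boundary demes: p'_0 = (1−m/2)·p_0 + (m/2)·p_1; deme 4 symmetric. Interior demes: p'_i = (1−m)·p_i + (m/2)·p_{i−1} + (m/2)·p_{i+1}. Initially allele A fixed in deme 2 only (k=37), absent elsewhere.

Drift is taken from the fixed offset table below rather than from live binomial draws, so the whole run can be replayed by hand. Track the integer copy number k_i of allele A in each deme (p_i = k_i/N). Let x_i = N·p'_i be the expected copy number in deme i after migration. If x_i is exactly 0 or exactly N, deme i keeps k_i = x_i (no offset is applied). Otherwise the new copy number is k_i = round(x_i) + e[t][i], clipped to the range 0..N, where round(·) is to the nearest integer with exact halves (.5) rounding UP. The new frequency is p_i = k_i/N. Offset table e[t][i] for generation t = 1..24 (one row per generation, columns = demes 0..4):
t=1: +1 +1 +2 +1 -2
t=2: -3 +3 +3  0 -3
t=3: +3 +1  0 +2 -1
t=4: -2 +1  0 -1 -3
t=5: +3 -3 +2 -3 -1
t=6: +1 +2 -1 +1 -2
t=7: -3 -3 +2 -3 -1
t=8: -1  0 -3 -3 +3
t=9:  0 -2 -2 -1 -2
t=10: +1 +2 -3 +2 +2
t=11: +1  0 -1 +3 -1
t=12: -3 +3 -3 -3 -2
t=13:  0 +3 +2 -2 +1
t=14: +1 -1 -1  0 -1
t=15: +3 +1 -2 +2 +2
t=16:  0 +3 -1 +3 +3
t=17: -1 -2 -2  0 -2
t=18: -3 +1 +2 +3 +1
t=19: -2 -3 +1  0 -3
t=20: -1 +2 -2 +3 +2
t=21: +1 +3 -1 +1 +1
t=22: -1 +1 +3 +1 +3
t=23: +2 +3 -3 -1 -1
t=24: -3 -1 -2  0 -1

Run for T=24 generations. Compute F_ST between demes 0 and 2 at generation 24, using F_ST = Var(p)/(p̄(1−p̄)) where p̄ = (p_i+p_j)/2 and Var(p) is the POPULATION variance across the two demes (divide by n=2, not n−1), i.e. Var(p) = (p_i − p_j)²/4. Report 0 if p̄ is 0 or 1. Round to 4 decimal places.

t=0: k=[0 0 37 0 0]
t=1: x=[0.0000 5.5500 25.9000 5.5500 0.0000] k=[0 7 28 7 0]
t=2: x=[1.0500 9.1000 21.7000 9.1000 1.0500] k=[0 12 25 9 0]
t=3: x=[1.8000 12.1500 20.6500 10.0500 1.3500] k=[5 13 21 12 0]
t=4: x=[6.2000 13.0000 18.4500 11.5500 1.8000] k=[4 14 18 11 0]
t=5: x=[5.5000 13.1000 16.3500 10.4000 1.6500] k=[9 10 18 7 1]
t=6: x=[9.1500 11.0500 15.1500 7.7500 1.9000] k=[10 13 14 9 0]
t=7: x=[10.4500 12.7000 13.1000 8.4000 1.3500] k=[7 10 15 5 0]
t=8: x=[7.4500 10.3000 12.7500 5.7500 0.7500] k=[6 10 10 3 4]
t=9: x=[6.6000 9.4000 8.9500 4.2000 3.8500] k=[7 7 7 3 2]
t=10: x=[7.0000 7.0000 6.4000 3.4500 2.1500] k=[8 9 3 5 4]
t=11: x=[8.1500 7.9500 4.2000 4.5500 4.1500] k=[9 8 3 8 3]
t=12: x=[8.8500 7.4000 4.5000 6.5000 3.7500] k=[6 10 2 4 2]
t=13: x=[6.6000 8.2000 3.5000 3.4000 2.3000] k=[7 11 6 1 3]
t=14: x=[7.6000 9.6500 6.0000 2.0500 2.7000] k=[9 9 5 2 2]
t=15: x=[9.0000 8.4000 5.1500 2.4500 2.0000] k=[12 9 3 4 4]
t=16: x=[11.5500 8.5500 4.0500 3.8500 4.0000] k=[12 12 3 7 7]
t=17: x=[12.0000 10.6500 4.9500 6.4000 7.0000] k=[11 9 3 6 5]
t=18: x=[10.7000 8.4000 4.3500 5.4000 5.1500] k=[8 9 6 8 6]
t=19: x=[8.1500 8.4000 6.7500 7.4000 6.3000] k=[6 5 8 7 3]
t=20: x=[5.8500 5.6000 7.4000 6.5500 3.6000] k=[5 8 5 10 6]
t=21: x=[5.4500 7.1000 6.2000 8.6500 6.6000] k=[6 10 5 10 8]
t=22: x=[6.6000 8.6500 6.5000 8.9500 8.3000] k=[6 10 10 10 11]
t=23: x=[6.6000 9.4000 10.0000 10.1500 10.8500] k=[9 12 7 9 10]
t=24: x=[9.4500 10.8000 8.0500 8.8500 9.8500] k=[6 10 6 9 9]

0.0000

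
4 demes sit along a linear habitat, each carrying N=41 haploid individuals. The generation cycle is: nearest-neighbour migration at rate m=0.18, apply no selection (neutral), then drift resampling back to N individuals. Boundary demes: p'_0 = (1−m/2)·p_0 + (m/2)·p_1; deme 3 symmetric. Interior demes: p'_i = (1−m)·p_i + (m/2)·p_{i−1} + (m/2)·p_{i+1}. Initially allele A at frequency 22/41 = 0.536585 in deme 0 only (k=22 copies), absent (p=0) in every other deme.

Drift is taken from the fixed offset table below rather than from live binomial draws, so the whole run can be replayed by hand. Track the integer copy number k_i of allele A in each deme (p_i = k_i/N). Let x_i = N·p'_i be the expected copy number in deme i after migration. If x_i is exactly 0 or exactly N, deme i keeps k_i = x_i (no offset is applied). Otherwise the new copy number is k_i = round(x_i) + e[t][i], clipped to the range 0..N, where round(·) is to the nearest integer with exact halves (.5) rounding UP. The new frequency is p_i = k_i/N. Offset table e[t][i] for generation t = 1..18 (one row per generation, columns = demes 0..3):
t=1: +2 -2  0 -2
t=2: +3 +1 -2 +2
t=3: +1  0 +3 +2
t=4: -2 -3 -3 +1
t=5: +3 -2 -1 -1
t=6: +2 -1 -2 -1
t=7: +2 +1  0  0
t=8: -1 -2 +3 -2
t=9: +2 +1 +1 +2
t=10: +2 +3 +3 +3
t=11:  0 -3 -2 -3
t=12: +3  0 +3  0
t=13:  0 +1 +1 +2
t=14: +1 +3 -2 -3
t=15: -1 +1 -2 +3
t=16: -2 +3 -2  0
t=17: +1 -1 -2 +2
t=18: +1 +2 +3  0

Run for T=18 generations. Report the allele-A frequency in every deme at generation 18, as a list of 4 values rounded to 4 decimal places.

[0.4390, 0.3902, 0.1707, 0.1707]

t=0: k=[22 0 0 0]
t=1: x=[20.0200 1.9800 0.0000 0.0000] k=[22 0 0 0]
t=2: x=[20.0200 1.9800 0.0000 0.0000] k=[23 3 0 0]
t=3: x=[21.2000 4.5300 0.2700 0.0000] k=[22 5 3 0]
t=4: x=[20.4700 6.3500 2.9100 0.2700] k=[18 3 0 1]
t=5: x=[16.6500 4.0800 0.3600 0.9100] k=[20 2 0 0]
t=6: x=[18.3800 3.4400 0.1800 0.0000] k=[20 2 0 0]
t=7: x=[18.3800 3.4400 0.1800 0.0000] k=[20 4 0 0]
t=8: x=[18.5600 5.0800 0.3600 0.0000] k=[18 3 3 0]
t=9: x=[16.6500 4.3500 2.7300 0.2700] k=[19 5 4 2]
t=10: x=[17.7400 6.1700 3.9100 2.1800] k=[20 9 7 5]
t=11: x=[19.0100 9.8100 7.0000 5.1800] k=[19 7 5 2]
t=12: x=[17.9200 7.9000 4.9100 2.2700] k=[21 8 8 2]
t=13: x=[19.8300 9.1700 7.4600 2.5400] k=[20 10 8 5]
t=14: x=[19.1000 10.7200 7.9100 5.2700] k=[20 14 6 2]
t=15: x=[19.4600 13.8200 6.3600 2.3600] k=[18 15 4 5]
t=16: x=[17.7300 14.2800 5.0800 4.9100] k=[16 17 3 5]
t=17: x=[16.0900 15.6500 4.4400 4.8200] k=[17 15 2 7]
t=18: x=[16.8200 14.0100 3.6200 6.5500] k=[18 16 7 7]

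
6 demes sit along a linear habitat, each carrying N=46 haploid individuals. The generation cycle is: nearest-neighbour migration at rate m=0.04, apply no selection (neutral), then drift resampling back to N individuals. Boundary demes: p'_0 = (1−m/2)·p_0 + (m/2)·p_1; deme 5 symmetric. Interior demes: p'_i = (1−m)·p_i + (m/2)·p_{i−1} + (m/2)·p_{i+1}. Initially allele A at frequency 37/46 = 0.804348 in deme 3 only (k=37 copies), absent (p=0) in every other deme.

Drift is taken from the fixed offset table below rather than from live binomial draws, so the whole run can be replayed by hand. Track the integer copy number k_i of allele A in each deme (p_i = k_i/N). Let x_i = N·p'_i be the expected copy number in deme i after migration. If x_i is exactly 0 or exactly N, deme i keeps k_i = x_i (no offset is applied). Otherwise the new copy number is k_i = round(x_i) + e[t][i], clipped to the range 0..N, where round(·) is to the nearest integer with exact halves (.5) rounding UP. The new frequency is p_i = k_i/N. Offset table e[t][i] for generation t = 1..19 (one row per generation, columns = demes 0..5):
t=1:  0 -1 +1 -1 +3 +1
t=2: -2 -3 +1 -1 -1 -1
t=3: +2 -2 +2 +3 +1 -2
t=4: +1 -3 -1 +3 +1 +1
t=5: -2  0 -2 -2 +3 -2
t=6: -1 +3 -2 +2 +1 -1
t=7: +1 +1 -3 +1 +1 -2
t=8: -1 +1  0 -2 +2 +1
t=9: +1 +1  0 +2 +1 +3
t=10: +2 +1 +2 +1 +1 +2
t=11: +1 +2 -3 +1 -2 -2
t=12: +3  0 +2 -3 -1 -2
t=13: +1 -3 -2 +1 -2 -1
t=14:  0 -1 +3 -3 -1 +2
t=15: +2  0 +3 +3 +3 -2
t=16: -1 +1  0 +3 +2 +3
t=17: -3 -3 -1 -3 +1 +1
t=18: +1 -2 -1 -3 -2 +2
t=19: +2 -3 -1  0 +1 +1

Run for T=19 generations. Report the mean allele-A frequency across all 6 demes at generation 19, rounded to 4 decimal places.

0.2283

t=0: k=[0 0 0 37 0 0]
t=1: x=[0.0000 0.0000 0.7400 35.5200 0.7400 0.0000] k=[0 0 2 35 4 0]
t=2: x=[0.0000 0.0400 2.6200 33.7200 4.5400 0.0800] k=[0 0 4 33 4 0]
t=3: x=[0.0000 0.0800 4.5000 31.8400 4.5000 0.0800] k=[0 0 7 35 6 0]
t=4: x=[0.0000 0.1400 7.4200 33.8600 6.4600 0.1200] k=[0 0 6 37 7 1]
t=5: x=[0.0000 0.1200 6.5000 35.7800 7.4800 1.1200] k=[0 0 5 34 10 0]
t=6: x=[0.0000 0.1000 5.4800 32.9400 10.2800 0.2000] k=[0 3 3 35 11 0]
t=7: x=[0.0600 2.9400 3.6400 33.8800 11.2600 0.2200] k=[1 4 1 35 12 0]
t=8: x=[1.0600 3.8800 1.7400 33.8600 12.2200 0.2400] k=[0 5 2 32 14 1]
t=9: x=[0.1000 4.8400 2.6600 31.0400 14.1000 1.2600] k=[1 6 3 33 15 4]
t=10: x=[1.1000 5.8400 3.6600 32.0400 15.1400 4.2200] k=[3 7 6 33 16 6]
t=11: x=[3.0800 6.9000 6.5600 32.1200 16.1400 6.2000] k=[4 9 4 33 14 4]
t=12: x=[4.1000 8.8000 4.6800 32.0400 14.1800 4.2000] k=[7 9 7 29 13 2]
t=13: x=[7.0400 8.9200 7.4800 28.2400 13.1000 2.2200] k=[8 6 5 29 11 1]
t=14: x=[7.9600 6.0200 5.5000 28.1600 11.1600 1.2000] k=[8 5 9 25 10 3]
t=15: x=[7.9400 5.1400 9.2400 24.3800 10.1600 3.1400] k=[10 5 12 27 13 1]
t=16: x=[9.9000 5.2400 12.1600 26.4200 13.0400 1.2400] k=[9 6 12 29 15 4]
t=17: x=[8.9400 6.1800 12.2200 28.3800 15.0600 4.2200] k=[6 3 11 25 16 5]
t=18: x=[5.9400 3.2200 11.1200 24.5400 15.9600 5.2200] k=[7 1 10 22 14 7]
t=19: x=[6.8800 1.3000 10.0600 21.6000 14.0200 7.1400] k=[9 0 9 22 15 8]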